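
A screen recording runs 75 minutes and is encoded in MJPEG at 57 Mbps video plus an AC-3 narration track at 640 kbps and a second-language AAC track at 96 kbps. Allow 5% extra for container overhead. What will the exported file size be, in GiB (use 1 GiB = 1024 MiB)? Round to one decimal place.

75 min = 4500 s
Audio total: 640 + 96 = 736 kbps = 0.736 Mbps.
Total bitrate: 57 + 0.736 = 57.736 Mbps.
Stream data: 57.736 Mbps × 4500 s = 259812.0 Mb.
With 5% container overhead: ×1.05.
272,803 Mb = 34,100,325,000 bytes ÷ 1,073,741,824 = 31.76 GiB.

31.8 GiB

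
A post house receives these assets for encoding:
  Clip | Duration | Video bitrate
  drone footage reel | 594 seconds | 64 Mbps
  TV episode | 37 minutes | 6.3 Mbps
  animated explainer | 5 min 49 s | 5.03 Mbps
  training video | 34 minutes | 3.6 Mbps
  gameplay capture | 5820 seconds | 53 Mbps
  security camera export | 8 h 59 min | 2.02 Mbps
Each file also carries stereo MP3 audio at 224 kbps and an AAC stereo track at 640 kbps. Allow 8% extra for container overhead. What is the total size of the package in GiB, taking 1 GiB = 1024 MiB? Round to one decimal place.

Audio total: 224 + 640 = 864 kbps = 0.864 Mbps.
drone footage reel: 64.864 Mbps × 594 s × 1.08 = 41611.6 Mb
TV episode: 7.164 Mbps × 2220 s × 1.08 = 17176.4 Mb
animated explainer: 5.894 Mbps × 349 s × 1.08 = 2221.6 Mb
training video: 4.464 Mbps × 2040 s × 1.08 = 9835.1 Mb
gameplay capture: 53.864 Mbps × 5820 s × 1.08 = 338567.6 Mb
security camera export: 2.884 Mbps × 32340 s × 1.08 = 100730.0 Mb
Total: 510142.2 Mb = 63767.8 MB.
= 59.39 GiB.

59.4 GiB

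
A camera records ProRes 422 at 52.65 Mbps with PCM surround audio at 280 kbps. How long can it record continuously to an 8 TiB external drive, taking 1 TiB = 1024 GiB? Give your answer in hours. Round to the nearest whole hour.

369 hours

Audio: 280 kbps = 0.280 Mbps.
Total bitrate: 52.65 + 0.280 = 52.930 Mbps.
Capacity: 8 TiB = 70,368,744 Mb.
Recording time: 70,368,744 / 52.930 = 1,329,468 s ≈ 369 hours.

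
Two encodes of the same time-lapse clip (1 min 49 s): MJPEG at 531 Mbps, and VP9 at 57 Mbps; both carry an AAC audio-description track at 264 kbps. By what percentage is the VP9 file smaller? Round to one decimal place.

1 min 49 s = 109 s
Audio: 264 kbps = 0.264 Mbps.
MJPEG: 531.264 Mbps × 109 s = 57907.8 Mb = 7.238 GB.
VP9: 57.264 Mbps × 109 s = 6241.8 Mb = 0.780 GB.
Reduction: (1 − 0.780/7.238) × 100 = 89.22%.

89.2%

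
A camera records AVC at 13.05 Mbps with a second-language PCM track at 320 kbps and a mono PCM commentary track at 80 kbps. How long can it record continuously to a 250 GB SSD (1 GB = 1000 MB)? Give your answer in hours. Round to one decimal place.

41.3 hours

Audio total: 320 + 80 = 400 kbps = 0.400 Mbps.
Total bitrate: 13.05 + 0.400 = 13.450 Mbps.
Capacity: 250 GB = 2,000,000 Mb.
Recording time: 2,000,000 / 13.450 = 148,699 s ≈ 41.3 hours.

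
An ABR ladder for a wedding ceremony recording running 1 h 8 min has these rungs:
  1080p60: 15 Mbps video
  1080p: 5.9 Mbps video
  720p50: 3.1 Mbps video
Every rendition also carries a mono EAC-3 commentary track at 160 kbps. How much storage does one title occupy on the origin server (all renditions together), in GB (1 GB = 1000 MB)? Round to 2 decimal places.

1 h 8 min = 68 min = 4080 s
Audio: 160 kbps = 0.160 Mbps.
Sum of rendition bitrates: (15+0.160) + (5.9+0.160) + (3.1+0.160) = 24.480 Mbps.
× 4080 s = 99,878 Mb = 12,485 MB = 12.48 GB.

12.48 GB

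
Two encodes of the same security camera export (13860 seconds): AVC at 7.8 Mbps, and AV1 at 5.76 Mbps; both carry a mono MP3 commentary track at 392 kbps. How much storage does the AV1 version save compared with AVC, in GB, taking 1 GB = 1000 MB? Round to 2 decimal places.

Audio: 392 kbps = 0.392 Mbps.
AVC: 8.192 Mbps × 13860 s = 113541.1 Mb = 14.193 GB.
AV1: 6.152 Mbps × 13860 s = 85266.7 Mb = 10.658 GB.
Saving: 14.193 − 10.658 = 3.534 GB.

3.53 GB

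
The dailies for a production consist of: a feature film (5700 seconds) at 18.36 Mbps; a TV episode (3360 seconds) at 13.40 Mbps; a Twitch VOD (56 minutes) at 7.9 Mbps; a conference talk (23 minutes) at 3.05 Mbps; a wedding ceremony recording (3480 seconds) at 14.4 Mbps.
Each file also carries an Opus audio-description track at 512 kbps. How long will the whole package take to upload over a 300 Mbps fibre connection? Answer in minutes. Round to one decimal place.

13.3 minutes

Audio: 512 kbps = 0.512 Mbps.
feature film: 18.872 Mbps × 5700 s = 107570.4 Mb
TV episode: 13.912 Mbps × 3360 s = 46744.3 Mb
Twitch VOD: 8.412 Mbps × 3360 s = 28264.3 Mb
conference talk: 3.562 Mbps × 1380 s = 4915.6 Mb
wedding ceremony recording: 14.912 Mbps × 3480 s = 51893.8 Mb
Total: 239388.4 Mb = 29923.5 MB.
At 300 Mbps: 239388.4 / 300 = 798 s ≈ 13.3 minutes.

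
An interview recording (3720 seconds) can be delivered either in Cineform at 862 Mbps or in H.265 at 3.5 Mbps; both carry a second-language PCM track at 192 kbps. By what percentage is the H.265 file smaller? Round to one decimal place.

99.6%

Audio: 192 kbps = 0.192 Mbps.
Cineform: 862.192 Mbps × 3720 s = 3207354.2 Mb = 400.919 GB.
H.265: 3.692 Mbps × 3720 s = 13734.2 Mb = 1.717 GB.
Reduction: (1 − 1.717/400.919) × 100 = 99.57%.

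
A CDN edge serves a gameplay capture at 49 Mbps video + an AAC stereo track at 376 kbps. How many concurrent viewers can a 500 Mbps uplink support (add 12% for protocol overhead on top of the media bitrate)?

Audio: 376 kbps = 0.376 Mbps.
Per-viewer media rate: 49.376 Mbps.
On the wire with 12% overhead: 55.301 Mbps.
500 Mbps = 500.0 Mbps; 500.0 / 55.301 = 9.04 → 9 viewers.

9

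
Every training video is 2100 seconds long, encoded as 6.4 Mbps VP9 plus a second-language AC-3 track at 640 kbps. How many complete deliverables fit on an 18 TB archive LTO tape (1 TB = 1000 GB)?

Audio: 640 kbps = 0.640 Mbps.
Total bitrate: 7.040 Mbps.
Per item: 7.040 Mbps × 2100 s = 14,784 Mb = 1,848 MB.
Capacity: 18 TB = 144,000,000 Mb; 9740.26 items → 9740 complete.

9740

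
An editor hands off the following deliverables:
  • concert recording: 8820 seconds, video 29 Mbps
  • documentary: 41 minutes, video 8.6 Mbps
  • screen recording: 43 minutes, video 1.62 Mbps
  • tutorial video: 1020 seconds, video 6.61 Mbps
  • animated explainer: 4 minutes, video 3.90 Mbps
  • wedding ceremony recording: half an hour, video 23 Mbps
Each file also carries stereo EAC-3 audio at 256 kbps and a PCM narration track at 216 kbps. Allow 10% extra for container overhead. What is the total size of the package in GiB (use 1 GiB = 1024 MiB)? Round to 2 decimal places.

Audio total: 256 + 216 = 472 kbps = 0.472 Mbps.
concert recording: 29.472 Mbps × 8820 s × 1.10 = 285937.3 Mb
documentary: 9.072 Mbps × 2460 s × 1.10 = 24548.8 Mb
screen recording: 2.092 Mbps × 2580 s × 1.10 = 5937.1 Mb
tutorial video: 7.082 Mbps × 1020 s × 1.10 = 7946.0 Mb
animated explainer: 4.372 Mbps × 240 s × 1.10 = 1154.2 Mb
wedding ceremony recording: 23.472 Mbps × 1800 s × 1.10 = 46474.6 Mb
Total: 371998.0 Mb = 46499.8 MB.
= 43.31 GiB.

43.31 GiB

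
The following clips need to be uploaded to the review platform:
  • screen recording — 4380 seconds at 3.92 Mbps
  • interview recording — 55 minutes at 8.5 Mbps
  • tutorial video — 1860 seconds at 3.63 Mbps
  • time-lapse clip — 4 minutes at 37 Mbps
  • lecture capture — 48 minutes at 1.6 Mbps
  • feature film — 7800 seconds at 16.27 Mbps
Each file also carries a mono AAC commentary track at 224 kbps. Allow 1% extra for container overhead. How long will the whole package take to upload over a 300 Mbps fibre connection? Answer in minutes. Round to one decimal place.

11.1 minutes

Audio: 224 kbps = 0.224 Mbps.
screen recording: 4.144 Mbps × 4380 s × 1.01 = 18332.2 Mb
interview recording: 8.724 Mbps × 3300 s × 1.01 = 29077.1 Mb
tutorial video: 3.854 Mbps × 1860 s × 1.01 = 7240.1 Mb
time-lapse clip: 37.224 Mbps × 240 s × 1.01 = 9023.1 Mb
lecture capture: 1.824 Mbps × 2880 s × 1.01 = 5305.7 Mb
feature film: 16.494 Mbps × 7800 s × 1.01 = 129939.7 Mb
Total: 198917.9 Mb = 24864.7 MB.
At 300 Mbps: 198917.9 / 300 = 663 s ≈ 11.1 minutes.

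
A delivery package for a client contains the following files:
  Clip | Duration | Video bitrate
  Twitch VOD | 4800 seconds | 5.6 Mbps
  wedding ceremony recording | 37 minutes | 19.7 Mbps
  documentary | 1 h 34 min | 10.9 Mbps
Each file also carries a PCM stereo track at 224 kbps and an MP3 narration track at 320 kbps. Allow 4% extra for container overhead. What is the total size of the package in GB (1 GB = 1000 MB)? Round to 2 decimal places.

Audio total: 224 + 320 = 544 kbps = 0.544 Mbps.
Twitch VOD: 6.144 Mbps × 4800 s × 1.04 = 30670.8 Mb
wedding ceremony recording: 20.244 Mbps × 2220 s × 1.04 = 46739.3 Mb
documentary: 11.444 Mbps × 5640 s × 1.04 = 67125.9 Mb
Total: 144536.1 Mb = 18067.0 MB.
= 18.07 GB.

18.07 GB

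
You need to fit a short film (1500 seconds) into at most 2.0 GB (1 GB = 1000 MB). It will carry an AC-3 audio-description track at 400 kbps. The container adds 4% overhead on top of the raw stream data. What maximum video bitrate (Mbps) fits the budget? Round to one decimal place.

9.9 Mbps

Budget: 2.0 GB = 16000.0 Mb.
Stream payload after overhead: 16000.0 / 1.04 = 15384.6 Mb.
Total bitrate budget: 15384.6 Mb / 1500 s = 10.256 Mbps.
Audio: 400 kbps = 0.400 Mbps.
Video: 10.256 − 0.400 = 9.856 Mbps.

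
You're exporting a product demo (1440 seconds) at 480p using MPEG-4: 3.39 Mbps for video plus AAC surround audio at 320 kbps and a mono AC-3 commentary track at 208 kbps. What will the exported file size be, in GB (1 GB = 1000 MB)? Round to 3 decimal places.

0.705 GB

Audio total: 320 + 208 = 528 kbps = 0.528 Mbps.
Total bitrate: 3.39 + 0.528 = 3.918 Mbps.
Stream data: 3.918 Mbps × 1440 s = 5641.9 Mb.
5,642 Mb ÷ 8 = 705.2 MB → 0.7052 GB.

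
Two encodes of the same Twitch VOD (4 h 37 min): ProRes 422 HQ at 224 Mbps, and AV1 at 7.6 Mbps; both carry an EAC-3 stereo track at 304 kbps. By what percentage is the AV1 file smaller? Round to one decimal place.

96.5%

4 h 37 min = 277 min = 16620 s
Audio: 304 kbps = 0.304 Mbps.
ProRes 422 HQ: 224.304 Mbps × 16620 s = 3727932.5 Mb = 433.988 GiB.
AV1: 7.904 Mbps × 16620 s = 131364.5 Mb = 15.293 GiB.
Reduction: (1 − 15.293/433.988) × 100 = 96.48%.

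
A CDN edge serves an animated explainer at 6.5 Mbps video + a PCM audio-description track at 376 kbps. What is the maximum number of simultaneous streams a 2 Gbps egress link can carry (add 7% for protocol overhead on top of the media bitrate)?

271

Audio: 376 kbps = 0.376 Mbps.
Per-viewer media rate: 6.876 Mbps.
On the wire with 7% overhead: 7.357 Mbps.
2 Gbps = 2,000 Mbps; 2,000 / 7.357 = 271.84 → 271 viewers.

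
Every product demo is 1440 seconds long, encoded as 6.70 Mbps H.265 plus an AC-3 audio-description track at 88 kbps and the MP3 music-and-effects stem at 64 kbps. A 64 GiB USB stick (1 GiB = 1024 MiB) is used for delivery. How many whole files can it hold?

55

Audio total: 88 + 64 = 152 kbps = 0.152 Mbps.
Total bitrate: 6.852 Mbps.
Per item: 6.852 Mbps × 1440 s = 9,867 Mb = 1,233 MB.
Capacity: 64 GiB = 549,756 Mb; 55.72 items → 55 complete.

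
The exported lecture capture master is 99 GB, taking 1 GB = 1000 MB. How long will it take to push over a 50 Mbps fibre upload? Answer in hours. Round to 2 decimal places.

4.40 hours

File: 99 GB = 792000.0 Mb.
At 50 Mbps: 792000.0 / 50 = 15840.0 s ≈ 4.4 hours.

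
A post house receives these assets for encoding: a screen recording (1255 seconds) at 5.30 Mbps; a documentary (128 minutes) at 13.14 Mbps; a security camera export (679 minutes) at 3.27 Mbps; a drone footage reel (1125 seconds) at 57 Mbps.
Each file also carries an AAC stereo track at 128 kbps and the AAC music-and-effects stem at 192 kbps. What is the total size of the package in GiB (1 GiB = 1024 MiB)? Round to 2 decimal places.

Audio total: 128 + 192 = 320 kbps = 0.320 Mbps.
screen recording: 5.620 Mbps × 1255 s = 7053.1 Mb
documentary: 13.460 Mbps × 7680 s = 103372.8 Mb
security camera export: 3.590 Mbps × 40740 s = 146256.6 Mb
drone footage reel: 57.320 Mbps × 1125 s = 64485.0 Mb
Total: 321167.5 Mb = 40145.9 MB.
= 37.39 GiB.

37.39 GiB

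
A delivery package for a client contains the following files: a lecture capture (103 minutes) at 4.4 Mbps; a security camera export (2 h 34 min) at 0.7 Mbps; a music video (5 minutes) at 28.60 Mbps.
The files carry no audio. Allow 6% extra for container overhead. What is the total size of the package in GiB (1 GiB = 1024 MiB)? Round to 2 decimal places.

lecture capture: 4.400 Mbps × 6180 s × 1.06 = 28823.5 Mb
security camera export: 0.700 Mbps × 9240 s × 1.06 = 6856.1 Mb
music video: 28.600 Mbps × 300 s × 1.06 = 9094.8 Mb
Total: 44774.4 Mb = 5596.8 MB.
= 5.212 GiB.

5.21 GiB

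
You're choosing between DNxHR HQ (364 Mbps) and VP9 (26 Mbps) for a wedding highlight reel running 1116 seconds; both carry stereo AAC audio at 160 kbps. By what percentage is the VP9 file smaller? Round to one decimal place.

92.8%

Audio: 160 kbps = 0.160 Mbps.
DNxHR HQ: 364.160 Mbps × 1116 s = 406402.6 Mb = 47.311 GiB.
VP9: 26.160 Mbps × 1116 s = 29194.6 Mb = 3.399 GiB.
Reduction: (1 − 3.399/47.311) × 100 = 92.82%.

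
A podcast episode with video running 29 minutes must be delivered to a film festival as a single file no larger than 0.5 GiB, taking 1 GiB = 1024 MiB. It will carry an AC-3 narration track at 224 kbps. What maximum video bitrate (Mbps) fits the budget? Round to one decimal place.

Budget: 0.5 GiB = 4295.0 Mb.
29 min = 1740 s
Total bitrate budget: 4295.0 Mb / 1740 s = 2.468 Mbps.
Audio: 224 kbps = 0.224 Mbps.
Video: 2.468 − 0.224 = 2.244 Mbps.

2.2 Mbps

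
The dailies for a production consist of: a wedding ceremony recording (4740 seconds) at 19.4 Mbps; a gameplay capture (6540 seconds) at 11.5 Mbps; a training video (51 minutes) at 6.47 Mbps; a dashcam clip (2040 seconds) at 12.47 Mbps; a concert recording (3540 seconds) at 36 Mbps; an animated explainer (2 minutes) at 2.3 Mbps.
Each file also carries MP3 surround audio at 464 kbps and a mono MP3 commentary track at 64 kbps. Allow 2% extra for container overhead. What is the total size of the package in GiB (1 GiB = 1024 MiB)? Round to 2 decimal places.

Audio total: 464 + 64 = 528 kbps = 0.528 Mbps.
wedding ceremony recording: 19.928 Mbps × 4740 s × 1.02 = 96347.9 Mb
gameplay capture: 12.028 Mbps × 6540 s × 1.02 = 80236.4 Mb
training video: 6.998 Mbps × 3060 s × 1.02 = 21842.2 Mb
dashcam clip: 12.998 Mbps × 2040 s × 1.02 = 27046.2 Mb
concert recording: 36.528 Mbps × 3540 s × 1.02 = 131895.3 Mb
animated explainer: 2.828 Mbps × 120 s × 1.02 = 346.1 Mb
Total: 357714.1 Mb = 44714.3 MB.
= 41.64 GiB.

41.64 GiB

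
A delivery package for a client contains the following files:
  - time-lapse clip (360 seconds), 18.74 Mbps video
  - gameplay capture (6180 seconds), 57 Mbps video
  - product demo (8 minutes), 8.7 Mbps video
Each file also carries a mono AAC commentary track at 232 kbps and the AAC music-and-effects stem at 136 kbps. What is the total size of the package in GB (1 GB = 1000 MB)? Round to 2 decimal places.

45.72 GB

Audio total: 232 + 136 = 368 kbps = 0.368 Mbps.
time-lapse clip: 19.108 Mbps × 360 s = 6878.9 Mb
gameplay capture: 57.368 Mbps × 6180 s = 354534.2 Mb
product demo: 9.068 Mbps × 480 s = 4352.6 Mb
Total: 365765.8 Mb = 45720.7 MB.
= 45.72 GB.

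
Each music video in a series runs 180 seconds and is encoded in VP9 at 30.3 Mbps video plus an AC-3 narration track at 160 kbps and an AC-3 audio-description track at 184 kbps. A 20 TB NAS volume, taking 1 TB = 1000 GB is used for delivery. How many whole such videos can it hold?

29006

Audio total: 160 + 184 = 344 kbps = 0.344 Mbps.
Total bitrate: 30.644 Mbps.
Per item: 30.644 Mbps × 180 s = 5,516 Mb = 689.5 MB.
Capacity: 20 TB = 160,000,000 Mb; 29006.95 items → 29006 complete.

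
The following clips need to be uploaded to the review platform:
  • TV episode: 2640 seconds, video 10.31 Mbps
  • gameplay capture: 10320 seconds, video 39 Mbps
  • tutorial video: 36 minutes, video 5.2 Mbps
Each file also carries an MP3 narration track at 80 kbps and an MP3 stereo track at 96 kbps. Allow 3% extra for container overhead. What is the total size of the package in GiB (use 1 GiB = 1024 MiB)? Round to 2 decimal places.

Audio total: 80 + 96 = 176 kbps = 0.176 Mbps.
TV episode: 10.486 Mbps × 2640 s × 1.03 = 28513.5 Mb
gameplay capture: 39.176 Mbps × 10320 s × 1.03 = 416425.2 Mb
tutorial video: 5.376 Mbps × 2160 s × 1.03 = 11960.5 Mb
Total: 456899.3 Mb = 57112.4 MB.
= 53.19 GiB.

53.19 GiB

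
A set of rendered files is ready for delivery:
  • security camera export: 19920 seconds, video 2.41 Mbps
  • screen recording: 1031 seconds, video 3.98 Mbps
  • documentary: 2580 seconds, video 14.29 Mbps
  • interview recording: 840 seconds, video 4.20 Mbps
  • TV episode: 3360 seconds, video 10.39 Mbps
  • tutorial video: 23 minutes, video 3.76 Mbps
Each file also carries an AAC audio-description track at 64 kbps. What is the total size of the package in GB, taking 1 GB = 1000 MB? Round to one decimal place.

16.8 GB

Audio: 64 kbps = 0.064 Mbps.
security camera export: 2.474 Mbps × 19920 s = 49282.1 Mb
screen recording: 4.044 Mbps × 1031 s = 4169.4 Mb
documentary: 14.354 Mbps × 2580 s = 37033.3 Mb
interview recording: 4.264 Mbps × 840 s = 3581.8 Mb
TV episode: 10.454 Mbps × 3360 s = 35125.4 Mb
tutorial video: 3.824 Mbps × 1380 s = 5277.1 Mb
Total: 134469.1 Mb = 16808.6 MB.
= 16.81 GB.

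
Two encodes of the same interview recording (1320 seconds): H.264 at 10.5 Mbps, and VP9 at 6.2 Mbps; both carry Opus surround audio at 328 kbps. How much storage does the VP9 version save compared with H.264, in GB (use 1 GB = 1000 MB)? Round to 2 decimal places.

0.71 GB

Audio: 328 kbps = 0.328 Mbps.
H.264: 10.828 Mbps × 1320 s = 14293.0 Mb = 1.787 GB.
VP9: 6.528 Mbps × 1320 s = 8617.0 Mb = 1.077 GB.
Saving: 1.787 − 1.077 = 0.710 GB.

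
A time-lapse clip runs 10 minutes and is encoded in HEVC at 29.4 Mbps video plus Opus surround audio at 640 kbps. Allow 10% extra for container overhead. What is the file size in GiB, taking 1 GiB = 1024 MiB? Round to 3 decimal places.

2.308 GiB

10 min = 600 s
Audio: 640 kbps = 0.640 Mbps.
Total bitrate: 29.4 + 0.640 = 30.040 Mbps.
Stream data: 30.040 Mbps × 600 s = 18024.0 Mb.
With 10% container overhead: ×1.10.
19,826 Mb = 2,478,300,000 bytes ÷ 1,073,741,824 = 2.308 GiB.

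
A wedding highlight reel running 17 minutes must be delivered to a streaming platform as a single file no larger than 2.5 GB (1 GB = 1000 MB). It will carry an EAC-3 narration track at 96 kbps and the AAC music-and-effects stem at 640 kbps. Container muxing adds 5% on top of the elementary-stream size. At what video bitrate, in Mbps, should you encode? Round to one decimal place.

Budget: 2.5 GB = 20000.0 Mb.
Stream payload after overhead: 20000.0 / 1.05 = 19047.6 Mb.
17 min = 1020 s
Total bitrate budget: 19047.6 Mb / 1020 s = 18.674 Mbps.
Audio total: 96 + 640 = 736 kbps = 0.736 Mbps.
Video: 18.674 − 0.736 = 17.938 Mbps.

17.9 Mbps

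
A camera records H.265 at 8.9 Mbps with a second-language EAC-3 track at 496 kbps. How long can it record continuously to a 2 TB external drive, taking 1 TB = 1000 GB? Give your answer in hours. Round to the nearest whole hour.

Audio: 496 kbps = 0.496 Mbps.
Total bitrate: 8.9 + 0.496 = 9.396 Mbps.
Capacity: 2 TB = 16,000,000 Mb.
Recording time: 16,000,000 / 9.396 = 1,702,852 s ≈ 473 hours.

473 hours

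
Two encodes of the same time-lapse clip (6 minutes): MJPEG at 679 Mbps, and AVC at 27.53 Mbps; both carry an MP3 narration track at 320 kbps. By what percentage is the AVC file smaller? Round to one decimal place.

95.9%

6 min = 360 s
Audio: 320 kbps = 0.320 Mbps.
MJPEG: 679.320 Mbps × 360 s = 244555.2 Mb = 30.569 GB.
AVC: 27.850 Mbps × 360 s = 10026.0 Mb = 1.253 GB.
Reduction: (1 − 1.253/30.569) × 100 = 95.90%.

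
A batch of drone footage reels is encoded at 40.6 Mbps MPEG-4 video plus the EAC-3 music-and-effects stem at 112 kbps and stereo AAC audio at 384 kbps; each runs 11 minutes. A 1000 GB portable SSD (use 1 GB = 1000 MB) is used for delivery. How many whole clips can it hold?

11 min = 660 s
Audio total: 112 + 384 = 496 kbps = 0.496 Mbps.
Total bitrate: 41.096 Mbps.
Per item: 41.096 Mbps × 660 s = 27,123 Mb = 3,390 MB.
Capacity: 1000 GB = 8,000,000 Mb; 294.95 items → 294 complete.

294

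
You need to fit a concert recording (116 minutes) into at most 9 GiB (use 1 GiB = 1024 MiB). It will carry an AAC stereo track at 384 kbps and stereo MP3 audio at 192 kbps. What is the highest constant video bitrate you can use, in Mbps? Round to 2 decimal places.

10.53 Mbps

Budget: 9 GiB = 77309.4 Mb.
116 min = 6960 s
Total bitrate budget: 77309.4 Mb / 6960 s = 11.108 Mbps.
Audio total: 384 + 192 = 576 kbps = 0.576 Mbps.
Video: 11.108 − 0.576 = 10.532 Mbps.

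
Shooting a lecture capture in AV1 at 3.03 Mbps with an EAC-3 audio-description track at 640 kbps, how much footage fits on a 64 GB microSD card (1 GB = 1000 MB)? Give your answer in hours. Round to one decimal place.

Audio: 640 kbps = 0.640 Mbps.
Total bitrate: 3.03 + 0.640 = 3.670 Mbps.
Capacity: 64 GB = 512,000 Mb.
Recording time: 512,000 / 3.670 = 139,510 s ≈ 38.8 hours.

38.8 hours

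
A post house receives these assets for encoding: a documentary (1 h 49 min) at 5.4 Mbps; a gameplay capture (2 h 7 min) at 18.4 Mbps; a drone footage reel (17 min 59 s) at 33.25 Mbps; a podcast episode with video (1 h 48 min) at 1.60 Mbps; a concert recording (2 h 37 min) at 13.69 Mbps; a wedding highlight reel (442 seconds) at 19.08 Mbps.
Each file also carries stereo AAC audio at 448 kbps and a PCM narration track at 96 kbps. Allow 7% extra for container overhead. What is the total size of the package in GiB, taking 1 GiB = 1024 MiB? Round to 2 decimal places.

46.88 GiB

Audio total: 448 + 96 = 544 kbps = 0.544 Mbps.
documentary: 5.944 Mbps × 6540 s × 1.07 = 41594.9 Mb
gameplay capture: 18.944 Mbps × 7620 s × 1.07 = 154458.0 Mb
drone footage reel: 33.794 Mbps × 1079 s × 1.07 = 39016.2 Mb
podcast episode with video: 2.144 Mbps × 6480 s × 1.07 = 14865.6 Mb
concert recording: 14.234 Mbps × 9420 s × 1.07 = 143470.2 Mb
wedding highlight reel: 19.624 Mbps × 442 s × 1.07 = 9281.0 Mb
Total: 402685.9 Mb = 50335.7 MB.
= 46.88 GiB.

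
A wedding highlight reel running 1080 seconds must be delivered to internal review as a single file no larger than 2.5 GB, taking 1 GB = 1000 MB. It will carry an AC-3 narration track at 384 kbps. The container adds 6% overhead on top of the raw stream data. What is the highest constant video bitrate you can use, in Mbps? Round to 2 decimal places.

Budget: 2.5 GB = 20000.0 Mb.
Stream payload after overhead: 20000.0 / 1.06 = 18867.9 Mb.
Total bitrate budget: 18867.9 Mb / 1080 s = 17.470 Mbps.
Audio: 384 kbps = 0.384 Mbps.
Video: 17.470 − 0.384 = 17.086 Mbps.

17.09 Mbps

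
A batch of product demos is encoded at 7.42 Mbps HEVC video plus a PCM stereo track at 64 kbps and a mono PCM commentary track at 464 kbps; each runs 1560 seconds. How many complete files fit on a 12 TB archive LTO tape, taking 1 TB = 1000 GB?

7742

Audio total: 64 + 464 = 528 kbps = 0.528 Mbps.
Total bitrate: 7.948 Mbps.
Per item: 7.948 Mbps × 1560 s = 12,399 Mb = 1,550 MB.
Capacity: 12 TB = 96,000,000 Mb; 7742.63 items → 7742 complete.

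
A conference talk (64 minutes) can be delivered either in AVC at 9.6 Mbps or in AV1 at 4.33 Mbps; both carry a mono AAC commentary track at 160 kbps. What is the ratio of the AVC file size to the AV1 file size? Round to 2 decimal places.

2.17

64 min = 3840 s
Audio: 160 kbps = 0.160 Mbps.
AVC: 9.760 Mbps × 3840 s = 37478.4 Mb = 4.685 GB.
AV1: 4.490 Mbps × 3840 s = 17241.6 Mb = 2.155 GB.
Ratio: 4.685 / 2.155 = 2.174.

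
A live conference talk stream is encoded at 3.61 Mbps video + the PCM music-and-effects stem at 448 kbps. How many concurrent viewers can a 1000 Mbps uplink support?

Audio: 448 kbps = 0.448 Mbps.
Per-viewer media rate: 4.058 Mbps.
1000 Mbps = 1,000 Mbps; 1,000 / 4.058 = 246.43 → 246 viewers.

246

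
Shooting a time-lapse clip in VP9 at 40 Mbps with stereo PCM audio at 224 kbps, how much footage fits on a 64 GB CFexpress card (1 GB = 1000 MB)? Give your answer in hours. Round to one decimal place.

3.5 hours

Audio: 224 kbps = 0.224 Mbps.
Total bitrate: 40 + 0.224 = 40.224 Mbps.
Capacity: 64 GB = 512,000 Mb.
Recording time: 512,000 / 40.224 = 12,729 s ≈ 3.54 hours.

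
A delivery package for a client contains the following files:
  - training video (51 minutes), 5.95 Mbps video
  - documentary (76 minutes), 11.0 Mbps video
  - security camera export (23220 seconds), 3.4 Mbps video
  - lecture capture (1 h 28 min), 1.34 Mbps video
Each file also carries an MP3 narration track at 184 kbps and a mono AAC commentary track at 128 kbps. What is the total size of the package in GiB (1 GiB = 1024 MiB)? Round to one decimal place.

19.3 GiB

Audio total: 184 + 128 = 312 kbps = 0.312 Mbps.
training video: 6.262 Mbps × 3060 s = 19161.7 Mb
documentary: 11.312 Mbps × 4560 s = 51582.7 Mb
security camera export: 3.712 Mbps × 23220 s = 86192.6 Mb
lecture capture: 1.652 Mbps × 5280 s = 8722.6 Mb
Total: 165659.6 Mb = 20707.5 MB.
= 19.29 GiB.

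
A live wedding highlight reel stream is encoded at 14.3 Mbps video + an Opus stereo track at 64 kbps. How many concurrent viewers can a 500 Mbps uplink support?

34

Audio: 64 kbps = 0.064 Mbps.
Per-viewer media rate: 14.364 Mbps.
500 Mbps = 500.0 Mbps; 500.0 / 14.364 = 34.81 → 34 viewers.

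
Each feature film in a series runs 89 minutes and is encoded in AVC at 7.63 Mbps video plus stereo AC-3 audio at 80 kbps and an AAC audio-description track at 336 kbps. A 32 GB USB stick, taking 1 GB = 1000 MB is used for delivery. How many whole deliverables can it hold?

5

89 min = 5340 s
Audio total: 80 + 336 = 416 kbps = 0.416 Mbps.
Total bitrate: 8.046 Mbps.
Per item: 8.046 Mbps × 5340 s = 42,966 Mb = 5,371 MB.
Capacity: 32 GB = 256,000 Mb; 5.96 items → 5 complete.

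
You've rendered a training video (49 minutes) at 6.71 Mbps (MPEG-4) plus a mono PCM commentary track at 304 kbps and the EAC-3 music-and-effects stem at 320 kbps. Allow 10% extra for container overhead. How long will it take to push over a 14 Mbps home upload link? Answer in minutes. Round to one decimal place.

49 min = 2940 s
Audio total: 304 + 320 = 624 kbps = 0.624 Mbps.
Total bitrate: 7.334 Mbps.
File: 7.334 Mbps × 2940 s = 21562.0 Mb.
With 10% container overhead: ×1.10. → 23718.2 Mb.
At 14 Mbps: 23718.2 / 14 = 1694.2 s ≈ 28.2 minutes.

28.2 minutes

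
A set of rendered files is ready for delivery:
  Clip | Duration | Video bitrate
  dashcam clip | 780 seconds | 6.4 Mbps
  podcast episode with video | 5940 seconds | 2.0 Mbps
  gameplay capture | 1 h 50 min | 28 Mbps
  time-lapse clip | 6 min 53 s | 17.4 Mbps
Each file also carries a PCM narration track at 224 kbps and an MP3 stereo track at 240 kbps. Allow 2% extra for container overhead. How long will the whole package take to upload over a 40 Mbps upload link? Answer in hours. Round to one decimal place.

1.5 hours

Audio total: 224 + 240 = 464 kbps = 0.464 Mbps.
dashcam clip: 6.864 Mbps × 780 s × 1.02 = 5461.0 Mb
podcast episode with video: 2.464 Mbps × 5940 s × 1.02 = 14928.9 Mb
gameplay capture: 28.464 Mbps × 6600 s × 1.02 = 191619.6 Mb
time-lapse clip: 17.864 Mbps × 413 s × 1.02 = 7525.4 Mb
Total: 219534.9 Mb = 27441.9 MB.
At 40 Mbps: 219534.9 / 40 = 5488 s ≈ 1.52 hours.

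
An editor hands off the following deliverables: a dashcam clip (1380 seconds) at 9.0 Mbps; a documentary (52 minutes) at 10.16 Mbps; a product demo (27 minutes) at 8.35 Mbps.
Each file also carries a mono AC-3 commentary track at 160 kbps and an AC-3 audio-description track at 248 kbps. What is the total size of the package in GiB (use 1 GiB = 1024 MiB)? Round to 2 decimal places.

7.00 GiB

Audio total: 160 + 248 = 408 kbps = 0.408 Mbps.
dashcam clip: 9.408 Mbps × 1380 s = 12983.0 Mb
documentary: 10.568 Mbps × 3120 s = 32972.2 Mb
product demo: 8.758 Mbps × 1620 s = 14188.0 Mb
Total: 60143.2 Mb = 7517.9 MB.
= 7.002 GiB.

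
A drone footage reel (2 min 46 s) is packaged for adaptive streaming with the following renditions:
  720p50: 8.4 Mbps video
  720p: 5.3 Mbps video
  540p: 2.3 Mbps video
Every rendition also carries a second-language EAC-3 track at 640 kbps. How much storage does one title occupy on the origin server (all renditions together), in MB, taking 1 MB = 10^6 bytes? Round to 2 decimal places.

2 min 46 s = 166 s
Audio: 640 kbps = 0.640 Mbps.
Sum of rendition bitrates: (8.4+0.640) + (5.3+0.640) + (2.3+0.640) = 17.920 Mbps.
× 166 s = 2,975 Mb = 371.8 MB = 371.8 MB.

371.84 MB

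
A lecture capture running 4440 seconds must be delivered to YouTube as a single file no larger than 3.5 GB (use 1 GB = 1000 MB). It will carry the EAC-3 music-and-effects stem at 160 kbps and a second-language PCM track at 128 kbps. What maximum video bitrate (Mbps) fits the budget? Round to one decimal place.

Budget: 3.5 GB = 28000.0 Mb.
Total bitrate budget: 28000.0 Mb / 4440 s = 6.306 Mbps.
Audio total: 160 + 128 = 288 kbps = 0.288 Mbps.
Video: 6.306 − 0.288 = 6.018 Mbps.

6.0 Mbps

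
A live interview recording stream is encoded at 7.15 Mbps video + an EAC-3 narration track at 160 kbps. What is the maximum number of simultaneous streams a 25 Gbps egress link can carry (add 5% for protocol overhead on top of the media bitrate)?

Audio: 160 kbps = 0.160 Mbps.
Per-viewer media rate: 7.310 Mbps.
On the wire with 5% overhead: 7.676 Mbps.
25 Gbps = 25,000 Mbps; 25,000 / 7.676 = 3257.12 → 3257 viewers.

3257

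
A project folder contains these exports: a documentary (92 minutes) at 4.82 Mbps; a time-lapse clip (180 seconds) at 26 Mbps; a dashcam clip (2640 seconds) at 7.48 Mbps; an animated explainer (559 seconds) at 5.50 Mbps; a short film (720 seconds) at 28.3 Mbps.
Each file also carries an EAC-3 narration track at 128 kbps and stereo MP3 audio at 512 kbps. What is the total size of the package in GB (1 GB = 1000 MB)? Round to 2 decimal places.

10.08 GB

Audio total: 128 + 512 = 640 kbps = 0.640 Mbps.
documentary: 5.460 Mbps × 5520 s = 30139.2 Mb
time-lapse clip: 26.640 Mbps × 180 s = 4795.2 Mb
dashcam clip: 8.120 Mbps × 2640 s = 21436.8 Mb
animated explainer: 6.140 Mbps × 559 s = 3432.3 Mb
short film: 28.940 Mbps × 720 s = 20836.8 Mb
Total: 80640.3 Mb = 10080.0 MB.
= 10.08 GB.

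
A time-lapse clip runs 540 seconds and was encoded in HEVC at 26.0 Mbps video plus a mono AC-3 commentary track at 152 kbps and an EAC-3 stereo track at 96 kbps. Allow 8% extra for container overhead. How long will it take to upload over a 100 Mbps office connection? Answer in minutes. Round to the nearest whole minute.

Audio total: 152 + 96 = 248 kbps = 0.248 Mbps.
Total bitrate: 26.248 Mbps.
File: 26.248 Mbps × 540 s = 14173.9 Mb.
With 8% container overhead: ×1.08. → 15307.8 Mb.
At 100 Mbps: 15307.8 / 100 = 153.1 s ≈ 2.55 minutes.

3 minutes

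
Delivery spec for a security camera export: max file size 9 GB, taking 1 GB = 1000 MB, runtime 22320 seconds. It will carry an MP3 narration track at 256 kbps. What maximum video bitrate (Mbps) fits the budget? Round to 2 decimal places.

2.97 Mbps

Budget: 9 GB = 72000.0 Mb.
Total bitrate budget: 72000.0 Mb / 22320 s = 3.226 Mbps.
Audio: 256 kbps = 0.256 Mbps.
Video: 3.226 − 0.256 = 2.970 Mbps.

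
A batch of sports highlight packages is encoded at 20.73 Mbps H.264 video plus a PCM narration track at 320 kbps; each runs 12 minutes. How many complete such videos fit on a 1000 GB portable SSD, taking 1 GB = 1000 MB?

527

12 min = 720 s
Audio: 320 kbps = 0.320 Mbps.
Total bitrate: 21.050 Mbps.
Per item: 21.050 Mbps × 720 s = 15,156 Mb = 1,894 MB.
Capacity: 1000 GB = 8,000,000 Mb; 527.84 items → 527 complete.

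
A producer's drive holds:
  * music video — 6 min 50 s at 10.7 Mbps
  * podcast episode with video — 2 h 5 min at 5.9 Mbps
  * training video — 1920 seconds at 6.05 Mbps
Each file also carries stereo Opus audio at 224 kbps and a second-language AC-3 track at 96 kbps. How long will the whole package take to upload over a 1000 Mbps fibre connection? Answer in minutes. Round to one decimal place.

1.1 minutes

Audio total: 224 + 96 = 320 kbps = 0.320 Mbps.
music video: 11.020 Mbps × 410 s = 4518.2 Mb
podcast episode with video: 6.220 Mbps × 7500 s = 46650.0 Mb
training video: 6.370 Mbps × 1920 s = 12230.4 Mb
Total: 63398.6 Mb = 7924.8 MB.
At 1000 Mbps: 63398.6 / 1000 = 63 s ≈ 1.06 minutes.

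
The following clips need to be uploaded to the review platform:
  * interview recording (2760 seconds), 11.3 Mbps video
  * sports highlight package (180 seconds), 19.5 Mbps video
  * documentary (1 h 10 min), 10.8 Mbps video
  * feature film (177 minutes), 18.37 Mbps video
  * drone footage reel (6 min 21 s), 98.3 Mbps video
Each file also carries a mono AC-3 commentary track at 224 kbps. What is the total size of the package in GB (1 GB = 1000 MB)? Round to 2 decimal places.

Audio: 224 kbps = 0.224 Mbps.
interview recording: 11.524 Mbps × 2760 s = 31806.2 Mb
sports highlight package: 19.724 Mbps × 180 s = 3550.3 Mb
documentary: 11.024 Mbps × 4200 s = 46300.8 Mb
feature film: 18.594 Mbps × 10620 s = 197468.3 Mb
drone footage reel: 98.524 Mbps × 381 s = 37537.6 Mb
Total: 316663.3 Mb = 39582.9 MB.
= 39.58 GB.

39.58 GB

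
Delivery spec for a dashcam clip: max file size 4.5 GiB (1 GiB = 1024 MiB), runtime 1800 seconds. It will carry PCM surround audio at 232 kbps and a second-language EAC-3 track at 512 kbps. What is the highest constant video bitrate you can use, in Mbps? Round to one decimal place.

20.7 Mbps

Budget: 4.5 GiB = 38654.7 Mb.
Total bitrate budget: 38654.7 Mb / 1800 s = 21.475 Mbps.
Audio total: 232 + 512 = 744 kbps = 0.744 Mbps.
Video: 21.475 − 0.744 = 20.731 Mbps.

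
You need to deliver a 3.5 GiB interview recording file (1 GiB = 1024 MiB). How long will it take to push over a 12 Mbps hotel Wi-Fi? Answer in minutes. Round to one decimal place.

File: 3.5 GiB = 30064.8 Mb.
At 12 Mbps: 30064.8 / 12 = 2505.4 s ≈ 41.8 minutes.

41.8 minutes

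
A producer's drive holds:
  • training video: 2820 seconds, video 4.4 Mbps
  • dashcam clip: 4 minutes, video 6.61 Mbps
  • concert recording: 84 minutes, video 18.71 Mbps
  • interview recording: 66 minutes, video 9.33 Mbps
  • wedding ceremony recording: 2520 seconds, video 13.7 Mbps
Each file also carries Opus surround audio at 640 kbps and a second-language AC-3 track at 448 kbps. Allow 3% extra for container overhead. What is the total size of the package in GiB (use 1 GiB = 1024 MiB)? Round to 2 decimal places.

Audio total: 640 + 448 = 1088 kbps = 1.088 Mbps.
training video: 5.488 Mbps × 2820 s × 1.03 = 15940.4 Mb
dashcam clip: 7.698 Mbps × 240 s × 1.03 = 1902.9 Mb
concert recording: 19.798 Mbps × 5040 s × 1.03 = 102775.4 Mb
interview recording: 10.418 Mbps × 3960 s × 1.03 = 42492.9 Mb
wedding ceremony recording: 14.788 Mbps × 2520 s × 1.03 = 38383.7 Mb
Total: 201495.4 Mb = 25186.9 MB.
= 23.46 GiB.

23.46 GiB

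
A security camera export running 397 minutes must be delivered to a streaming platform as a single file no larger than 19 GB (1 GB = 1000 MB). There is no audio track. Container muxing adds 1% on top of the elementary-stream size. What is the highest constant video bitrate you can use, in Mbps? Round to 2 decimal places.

Budget: 19 GB = 152000.0 Mb.
Stream payload after overhead: 152000.0 / 1.01 = 150495.0 Mb.
397 min = 23820 s
Total bitrate budget: 150495.0 Mb / 23820 s = 6.318 Mbps.

6.32 Mbps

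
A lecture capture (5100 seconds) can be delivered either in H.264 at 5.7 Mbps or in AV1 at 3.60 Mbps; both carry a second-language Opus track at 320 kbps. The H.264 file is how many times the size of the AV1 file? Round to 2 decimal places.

Audio: 320 kbps = 0.320 Mbps.
H.264: 6.020 Mbps × 5100 s = 30702.0 Mb = 3.838 GB.
AV1: 3.920 Mbps × 5100 s = 19992.0 Mb = 2.499 GB.
Ratio: 3.838 / 2.499 = 1.536.

1.54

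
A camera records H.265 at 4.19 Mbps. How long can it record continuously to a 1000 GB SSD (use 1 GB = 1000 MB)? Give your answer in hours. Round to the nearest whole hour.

Capacity: 1000 GB = 8,000,000 Mb.
Recording time: 8,000,000 / 4.190 = 1,909,308 s ≈ 530 hours.

530 hours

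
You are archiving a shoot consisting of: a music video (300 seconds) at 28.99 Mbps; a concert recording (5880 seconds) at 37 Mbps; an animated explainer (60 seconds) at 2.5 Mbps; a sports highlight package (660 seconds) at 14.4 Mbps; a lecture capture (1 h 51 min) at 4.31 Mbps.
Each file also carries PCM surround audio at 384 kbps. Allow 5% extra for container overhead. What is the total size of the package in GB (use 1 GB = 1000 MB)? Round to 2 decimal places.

Audio: 384 kbps = 0.384 Mbps.
music video: 29.374 Mbps × 300 s × 1.05 = 9252.8 Mb
concert recording: 37.384 Mbps × 5880 s × 1.05 = 230808.8 Mb
animated explainer: 2.884 Mbps × 60 s × 1.05 = 181.7 Mb
sports highlight package: 14.784 Mbps × 660 s × 1.05 = 10245.3 Mb
lecture capture: 4.694 Mbps × 6660 s × 1.05 = 32825.1 Mb
Total: 283313.8 Mb = 35414.2 MB.
= 35.41 GB.

35.41 GB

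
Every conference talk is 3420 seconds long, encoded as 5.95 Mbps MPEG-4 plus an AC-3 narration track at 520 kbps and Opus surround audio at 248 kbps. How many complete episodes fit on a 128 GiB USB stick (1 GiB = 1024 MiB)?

47

Audio total: 520 + 248 = 768 kbps = 0.768 Mbps.
Total bitrate: 6.718 Mbps.
Per item: 6.718 Mbps × 3420 s = 22,976 Mb = 2,872 MB.
Capacity: 128 GiB = 1,099,512 Mb; 47.86 items → 47 complete.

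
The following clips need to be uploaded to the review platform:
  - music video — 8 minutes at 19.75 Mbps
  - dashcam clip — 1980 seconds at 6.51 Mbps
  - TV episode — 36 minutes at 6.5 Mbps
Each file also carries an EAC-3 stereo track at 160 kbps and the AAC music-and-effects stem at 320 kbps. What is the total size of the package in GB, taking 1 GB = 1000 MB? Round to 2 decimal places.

Audio total: 160 + 320 = 480 kbps = 0.480 Mbps.
music video: 20.230 Mbps × 480 s = 9710.4 Mb
dashcam clip: 6.990 Mbps × 1980 s = 13840.2 Mb
TV episode: 6.980 Mbps × 2160 s = 15076.8 Mb
Total: 38627.4 Mb = 4828.4 MB.
= 4.828 GB.

4.83 GB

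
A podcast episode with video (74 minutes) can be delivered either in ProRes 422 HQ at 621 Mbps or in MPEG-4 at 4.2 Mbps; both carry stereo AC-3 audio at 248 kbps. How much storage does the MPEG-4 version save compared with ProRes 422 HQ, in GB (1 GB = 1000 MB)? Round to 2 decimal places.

342.32 GB

74 min = 4440 s
Audio: 248 kbps = 0.248 Mbps.
ProRes 422 HQ: 621.248 Mbps × 4440 s = 2758341.1 Mb = 344.793 GB.
MPEG-4: 4.448 Mbps × 4440 s = 19749.1 Mb = 2.469 GB.
Saving: 344.793 − 2.469 = 342.324 GB.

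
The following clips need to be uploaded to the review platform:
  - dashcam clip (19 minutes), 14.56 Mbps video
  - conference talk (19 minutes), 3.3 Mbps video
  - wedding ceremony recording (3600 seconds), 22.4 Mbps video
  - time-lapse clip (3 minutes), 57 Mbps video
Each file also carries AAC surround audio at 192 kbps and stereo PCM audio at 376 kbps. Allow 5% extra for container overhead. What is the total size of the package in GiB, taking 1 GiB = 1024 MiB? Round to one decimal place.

14.0 GiB

Audio total: 192 + 376 = 568 kbps = 0.568 Mbps.
dashcam clip: 15.128 Mbps × 1140 s × 1.05 = 18108.2 Mb
conference talk: 3.868 Mbps × 1140 s × 1.05 = 4630.0 Mb
wedding ceremony recording: 22.968 Mbps × 3600 s × 1.05 = 86819.0 Mb
time-lapse clip: 57.568 Mbps × 180 s × 1.05 = 10880.4 Mb
Total: 120437.6 Mb = 15054.7 MB.
= 14.02 GiB.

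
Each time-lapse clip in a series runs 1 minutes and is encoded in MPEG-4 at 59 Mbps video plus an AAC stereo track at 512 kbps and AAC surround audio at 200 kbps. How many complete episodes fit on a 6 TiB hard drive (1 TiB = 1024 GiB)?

Audio total: 512 + 200 = 712 kbps = 0.712 Mbps.
Total bitrate: 59.712 Mbps.
Per item: 59.712 Mbps × 60 s = 3,583 Mb = 447.8 MB.
Capacity: 6 TiB = 52,776,558 Mb; 14730.86 items → 14730 complete.

14730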